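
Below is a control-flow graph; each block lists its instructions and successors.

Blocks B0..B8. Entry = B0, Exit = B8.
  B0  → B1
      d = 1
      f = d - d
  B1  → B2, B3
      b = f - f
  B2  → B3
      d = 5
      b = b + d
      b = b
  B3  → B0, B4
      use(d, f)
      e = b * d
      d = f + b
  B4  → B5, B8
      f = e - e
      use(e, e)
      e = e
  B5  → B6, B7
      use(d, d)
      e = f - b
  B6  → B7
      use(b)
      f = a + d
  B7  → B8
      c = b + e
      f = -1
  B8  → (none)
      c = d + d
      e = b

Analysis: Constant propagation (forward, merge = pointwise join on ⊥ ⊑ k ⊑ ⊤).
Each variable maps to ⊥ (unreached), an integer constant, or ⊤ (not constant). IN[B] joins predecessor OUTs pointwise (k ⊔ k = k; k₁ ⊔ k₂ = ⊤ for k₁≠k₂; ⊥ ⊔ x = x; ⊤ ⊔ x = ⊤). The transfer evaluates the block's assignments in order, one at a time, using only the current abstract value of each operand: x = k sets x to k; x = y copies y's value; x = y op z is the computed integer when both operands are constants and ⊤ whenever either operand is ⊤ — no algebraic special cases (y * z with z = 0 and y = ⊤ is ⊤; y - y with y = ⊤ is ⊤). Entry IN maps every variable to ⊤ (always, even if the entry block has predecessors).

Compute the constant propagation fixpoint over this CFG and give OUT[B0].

Fixpoint table:
  B0:  IN=(all ⊤)  OUT={d:1, f:0; rest ⊤}
  B1:  IN={d:1, f:0; rest ⊤}  OUT={b:0, d:1, f:0; rest ⊤}
  B2:  IN={b:0, d:1, f:0; rest ⊤}  OUT={b:5, d:5, f:0; rest ⊤}
  B3:  IN={f:0; rest ⊤}  OUT={f:0; rest ⊤}
  B4:  IN={f:0; rest ⊤}  OUT=(all ⊤)
  B5:  IN=(all ⊤)  OUT=(all ⊤)
  B6:  IN=(all ⊤)  OUT=(all ⊤)
  B7:  IN=(all ⊤)  OUT={f:-1; rest ⊤}
  B8:  IN=(all ⊤)  OUT=(all ⊤)

Merge at B0 (entry node, so the boundary value (all ⊤) is joined with the incoming edge(s)): IN[B0] = (all ⊤) ⊔ OUT[B3] = {a: ⊤, b: ⊤, c: ⊤, d: ⊤, e: ⊤, f: ⊤}
Applying B0's transfer function to that IN value gives OUT[B0] (row B0 above).

Answer: {a: ⊤, b: ⊤, c: ⊤, d: 1, e: ⊤, f: 0}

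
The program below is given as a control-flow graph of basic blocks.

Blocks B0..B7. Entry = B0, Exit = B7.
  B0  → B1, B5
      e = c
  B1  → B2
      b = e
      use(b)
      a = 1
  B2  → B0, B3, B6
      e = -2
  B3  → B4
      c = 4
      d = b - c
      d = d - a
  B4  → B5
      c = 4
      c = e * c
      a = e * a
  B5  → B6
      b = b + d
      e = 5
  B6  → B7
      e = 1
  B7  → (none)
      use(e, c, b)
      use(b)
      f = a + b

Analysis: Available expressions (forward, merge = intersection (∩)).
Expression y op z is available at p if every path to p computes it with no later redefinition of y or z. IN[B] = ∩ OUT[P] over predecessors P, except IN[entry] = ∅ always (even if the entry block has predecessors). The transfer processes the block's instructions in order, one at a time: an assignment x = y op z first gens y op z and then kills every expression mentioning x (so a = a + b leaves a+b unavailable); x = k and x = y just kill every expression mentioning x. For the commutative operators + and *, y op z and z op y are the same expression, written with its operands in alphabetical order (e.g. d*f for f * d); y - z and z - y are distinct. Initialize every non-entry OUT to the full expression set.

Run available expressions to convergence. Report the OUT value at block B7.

Converged values:
  B0:  IN={}  OUT={}
  B1:  IN={}  OUT={}
  B2:  IN={}  OUT={}
  B3:  IN={}  OUT={b-c}
  B4:  IN={b-c}  OUT={}
  B5:  IN={}  OUT={}
  B6:  IN={}  OUT={}
  B7:  IN={}  OUT={a+b}

Merge at B7: IN[B7] = OUT[B6] = {}
Applying B7's transfer function to that IN value gives OUT[B7] (row B7 above).

Answer: {a+b}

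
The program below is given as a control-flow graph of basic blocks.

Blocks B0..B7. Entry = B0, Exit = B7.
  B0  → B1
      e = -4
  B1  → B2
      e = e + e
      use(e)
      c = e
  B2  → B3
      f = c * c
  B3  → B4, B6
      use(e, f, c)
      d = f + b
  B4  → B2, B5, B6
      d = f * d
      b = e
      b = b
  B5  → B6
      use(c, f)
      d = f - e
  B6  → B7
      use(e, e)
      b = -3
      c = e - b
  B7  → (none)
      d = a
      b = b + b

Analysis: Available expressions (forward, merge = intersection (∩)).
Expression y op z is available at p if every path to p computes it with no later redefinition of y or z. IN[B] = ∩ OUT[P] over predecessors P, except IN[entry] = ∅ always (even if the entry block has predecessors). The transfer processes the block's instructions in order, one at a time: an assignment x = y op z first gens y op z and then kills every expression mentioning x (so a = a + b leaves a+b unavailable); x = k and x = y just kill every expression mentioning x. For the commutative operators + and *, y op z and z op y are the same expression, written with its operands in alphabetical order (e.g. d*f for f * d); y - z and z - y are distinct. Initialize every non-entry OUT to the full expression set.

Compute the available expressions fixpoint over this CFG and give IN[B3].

Per-block solution:
  B0:   IN={}   OUT={}
  B1:   IN={}   OUT={}
  B2:   IN={}   OUT={c*c}
  B3:   IN={c*c}   OUT={b+f, c*c}
  B4:   IN={b+f, c*c}   OUT={c*c}
  B5:   IN={c*c}   OUT={c*c, f-e}
  B6:   IN={c*c}   OUT={e-b}
  B7:   IN={e-b}   OUT={}

Merge at B3: IN[B3] = OUT[B2] = {c*c}

Answer: {c*c}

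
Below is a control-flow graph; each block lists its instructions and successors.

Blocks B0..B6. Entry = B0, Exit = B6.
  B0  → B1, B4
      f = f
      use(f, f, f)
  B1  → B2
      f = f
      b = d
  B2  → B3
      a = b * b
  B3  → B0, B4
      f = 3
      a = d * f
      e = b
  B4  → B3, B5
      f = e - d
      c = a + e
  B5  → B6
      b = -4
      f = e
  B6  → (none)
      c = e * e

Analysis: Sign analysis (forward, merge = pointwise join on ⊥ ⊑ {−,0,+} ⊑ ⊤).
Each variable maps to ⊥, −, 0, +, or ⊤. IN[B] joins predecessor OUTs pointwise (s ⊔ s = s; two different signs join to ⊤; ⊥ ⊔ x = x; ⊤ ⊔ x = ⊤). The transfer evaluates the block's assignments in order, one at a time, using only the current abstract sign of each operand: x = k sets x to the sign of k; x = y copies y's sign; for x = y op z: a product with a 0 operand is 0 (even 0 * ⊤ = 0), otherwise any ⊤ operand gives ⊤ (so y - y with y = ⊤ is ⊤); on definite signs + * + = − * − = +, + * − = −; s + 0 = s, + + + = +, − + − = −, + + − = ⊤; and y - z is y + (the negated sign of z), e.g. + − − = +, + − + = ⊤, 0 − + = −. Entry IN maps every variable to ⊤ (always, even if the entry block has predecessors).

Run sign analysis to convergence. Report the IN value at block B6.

Answer: {a: ⊤, b: -, c: ⊤, d: ⊤, e: ⊤, f: ⊤}

Derivation:
Per-block solution:
  B0:   IN=(all ⊤)   OUT=(all ⊤)
  B1:   IN=(all ⊤)   OUT=(all ⊤)
  B2:   IN=(all ⊤)   OUT=(all ⊤)
  B3:   IN=(all ⊤)   OUT={f:+; rest ⊤}
  B4:   IN=(all ⊤)   OUT=(all ⊤)
  B5:   IN=(all ⊤)   OUT={b:-; rest ⊤}
  B6:   IN={b:-; rest ⊤}   OUT={b:-; rest ⊤}

Merge at B6: IN[B6] = OUT[B5] = {a: ⊤, b: -, c: ⊤, d: ⊤, e: ⊤, f: ⊤}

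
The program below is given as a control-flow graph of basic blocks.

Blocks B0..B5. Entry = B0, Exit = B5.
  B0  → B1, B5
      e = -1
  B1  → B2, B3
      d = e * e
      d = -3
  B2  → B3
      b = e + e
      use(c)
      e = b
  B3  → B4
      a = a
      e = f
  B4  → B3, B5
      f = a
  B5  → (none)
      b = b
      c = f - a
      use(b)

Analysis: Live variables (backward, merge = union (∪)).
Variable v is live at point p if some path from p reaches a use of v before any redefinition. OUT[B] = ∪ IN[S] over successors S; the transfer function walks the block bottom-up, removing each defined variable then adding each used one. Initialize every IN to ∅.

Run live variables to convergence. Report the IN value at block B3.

Converged values:
  B0:  IN={a, b, c, f}  OUT={a, b, c, e, f}
  B1:  IN={a, b, c, e, f}  OUT={a, b, c, e, f}
  B2:  IN={a, c, e, f}  OUT={a, b, f}
  B3:  IN={a, b, f}  OUT={a, b}
  B4:  IN={a, b}  OUT={a, b, f}
  B5:  IN={a, b, f}  OUT={}

Merge at B3: OUT[B3] = IN[B4] = {a, b}
Applying B3's transfer function to that OUT value gives IN[B3] (row B3 above).

Answer: {a, b, f}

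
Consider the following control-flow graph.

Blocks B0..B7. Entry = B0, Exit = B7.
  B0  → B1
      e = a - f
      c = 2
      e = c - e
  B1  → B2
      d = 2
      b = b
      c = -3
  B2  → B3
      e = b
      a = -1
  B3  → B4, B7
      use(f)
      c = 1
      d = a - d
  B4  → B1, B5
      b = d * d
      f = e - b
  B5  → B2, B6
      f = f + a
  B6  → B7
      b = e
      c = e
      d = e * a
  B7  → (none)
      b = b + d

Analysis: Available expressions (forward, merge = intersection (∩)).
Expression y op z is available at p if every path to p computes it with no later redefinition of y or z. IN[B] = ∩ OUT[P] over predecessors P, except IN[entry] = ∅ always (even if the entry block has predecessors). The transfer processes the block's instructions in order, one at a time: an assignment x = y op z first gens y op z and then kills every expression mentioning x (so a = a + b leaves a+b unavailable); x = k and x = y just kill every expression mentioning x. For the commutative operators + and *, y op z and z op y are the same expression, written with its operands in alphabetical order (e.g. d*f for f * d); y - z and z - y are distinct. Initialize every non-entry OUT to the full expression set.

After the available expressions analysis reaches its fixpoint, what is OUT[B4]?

Answer: {d*d, e-b}

Trace:
Fixpoint table:
  B0:  IN={}  OUT={a-f}
  B1:  IN={}  OUT={}
  B2:  IN={}  OUT={}
  B3:  IN={}  OUT={}
  B4:  IN={}  OUT={d*d, e-b}
  B5:  IN={d*d, e-b}  OUT={d*d, e-b}
  B6:  IN={d*d, e-b}  OUT={a*e}
  B7:  IN={}  OUT={}

Merge at B4: IN[B4] = OUT[B3] = {}
Applying B4's transfer function to that IN value gives OUT[B4] (row B4 above).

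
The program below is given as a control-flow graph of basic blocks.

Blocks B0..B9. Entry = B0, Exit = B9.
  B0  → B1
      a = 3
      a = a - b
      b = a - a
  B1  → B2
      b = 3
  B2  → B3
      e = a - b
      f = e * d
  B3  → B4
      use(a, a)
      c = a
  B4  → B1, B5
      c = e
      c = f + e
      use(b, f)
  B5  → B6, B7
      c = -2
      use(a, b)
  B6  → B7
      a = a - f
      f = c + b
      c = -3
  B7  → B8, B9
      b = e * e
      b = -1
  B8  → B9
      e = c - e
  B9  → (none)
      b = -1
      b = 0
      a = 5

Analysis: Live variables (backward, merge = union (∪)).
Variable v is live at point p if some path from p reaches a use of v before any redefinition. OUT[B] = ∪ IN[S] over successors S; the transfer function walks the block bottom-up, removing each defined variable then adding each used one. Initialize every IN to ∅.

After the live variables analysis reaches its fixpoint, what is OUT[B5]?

Fixpoint table:
  B0:   IN={b, d}   OUT={a, d}
  B1:   IN={a, d}   OUT={a, b, d}
  B2:   IN={a, b, d}   OUT={a, b, d, e, f}
  B3:   IN={a, b, d, e, f}   OUT={a, b, d, e, f}
  B4:   IN={a, b, d, e, f}   OUT={a, b, d, e, f}
  B5:   IN={a, b, e, f}   OUT={a, b, c, e, f}
  B6:   IN={a, b, c, e, f}   OUT={c, e}
  B7:   IN={c, e}   OUT={c, e}
  B8:   IN={c, e}   OUT={}
  B9:   IN={}   OUT={}

Merge at B5: OUT[B5] = IN[B6] ⊔ IN[B7] = {a, b, c, e, f}

Answer: {a, b, c, e, f}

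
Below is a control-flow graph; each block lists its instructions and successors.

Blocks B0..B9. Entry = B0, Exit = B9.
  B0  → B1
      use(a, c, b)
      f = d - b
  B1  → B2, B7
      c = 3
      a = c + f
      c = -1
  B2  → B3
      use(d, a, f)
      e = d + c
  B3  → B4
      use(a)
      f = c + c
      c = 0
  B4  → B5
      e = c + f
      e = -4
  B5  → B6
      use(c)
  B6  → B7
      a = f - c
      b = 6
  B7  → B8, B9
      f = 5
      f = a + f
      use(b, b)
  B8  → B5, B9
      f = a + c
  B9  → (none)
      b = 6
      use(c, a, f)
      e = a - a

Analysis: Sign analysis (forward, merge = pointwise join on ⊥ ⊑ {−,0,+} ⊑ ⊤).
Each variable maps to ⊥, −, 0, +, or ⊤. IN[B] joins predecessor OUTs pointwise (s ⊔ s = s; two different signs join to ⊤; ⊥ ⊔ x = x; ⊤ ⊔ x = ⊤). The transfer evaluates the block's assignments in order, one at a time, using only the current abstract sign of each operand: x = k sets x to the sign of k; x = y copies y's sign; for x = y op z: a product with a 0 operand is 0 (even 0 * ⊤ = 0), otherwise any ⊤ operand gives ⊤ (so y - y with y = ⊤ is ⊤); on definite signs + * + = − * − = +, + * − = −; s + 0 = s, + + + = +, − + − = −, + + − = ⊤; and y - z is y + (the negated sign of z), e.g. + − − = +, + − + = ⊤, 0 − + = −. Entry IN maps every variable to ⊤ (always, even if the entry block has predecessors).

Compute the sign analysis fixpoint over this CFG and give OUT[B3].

Converged values:
  B0:  IN=(all ⊤)  OUT=(all ⊤)
  B1:  IN=(all ⊤)  OUT={c:-; rest ⊤}
  B2:  IN={c:-; rest ⊤}  OUT={c:-; rest ⊤}
  B3:  IN={c:-; rest ⊤}  OUT={c:0, f:-; rest ⊤}
  B4:  IN={c:0, f:-; rest ⊤}  OUT={c:0, e:-, f:-; rest ⊤}
  B5:  IN=(all ⊤)  OUT=(all ⊤)
  B6:  IN=(all ⊤)  OUT={b:+; rest ⊤}
  B7:  IN=(all ⊤)  OUT=(all ⊤)
  B8:  IN=(all ⊤)  OUT=(all ⊤)
  B9:  IN=(all ⊤)  OUT={b:+; rest ⊤}

Merge at B3: IN[B3] = OUT[B2] = {a: ⊤, b: ⊤, c: -, d: ⊤, e: ⊤, f: ⊤}
Applying B3's transfer function to that IN value gives OUT[B3] (row B3 above).

Answer: {a: ⊤, b: ⊤, c: 0, d: ⊤, e: ⊤, f: -}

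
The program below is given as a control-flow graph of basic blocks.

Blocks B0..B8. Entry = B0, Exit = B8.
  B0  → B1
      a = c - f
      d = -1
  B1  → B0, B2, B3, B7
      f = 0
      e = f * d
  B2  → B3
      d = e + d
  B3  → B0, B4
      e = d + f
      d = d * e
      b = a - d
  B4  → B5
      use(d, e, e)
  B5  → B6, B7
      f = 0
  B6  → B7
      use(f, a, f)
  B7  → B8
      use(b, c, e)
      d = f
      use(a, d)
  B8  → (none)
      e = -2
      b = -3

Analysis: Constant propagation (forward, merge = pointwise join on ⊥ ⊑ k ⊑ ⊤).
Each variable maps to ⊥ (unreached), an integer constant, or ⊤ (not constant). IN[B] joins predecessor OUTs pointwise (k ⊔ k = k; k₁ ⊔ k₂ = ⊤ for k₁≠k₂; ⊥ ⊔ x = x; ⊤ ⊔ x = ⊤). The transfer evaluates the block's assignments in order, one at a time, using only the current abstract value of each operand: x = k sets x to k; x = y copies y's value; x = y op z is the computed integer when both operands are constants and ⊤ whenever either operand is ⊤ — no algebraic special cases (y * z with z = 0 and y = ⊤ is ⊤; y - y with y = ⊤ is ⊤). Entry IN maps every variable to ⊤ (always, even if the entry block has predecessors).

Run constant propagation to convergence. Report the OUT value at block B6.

Answer: {a: ⊤, b: ⊤, c: ⊤, d: 1, e: -1, f: 0}

Trace:
Converged values:
  B0:   IN=(all ⊤)   OUT={d:-1; rest ⊤}
  B1:   IN={d:-1; rest ⊤}   OUT={d:-1, e:0, f:0; rest ⊤}
  B2:   IN={d:-1, e:0, f:0; rest ⊤}   OUT={d:-1, e:0, f:0; rest ⊤}
  B3:   IN={d:-1, e:0, f:0; rest ⊤}   OUT={d:1, e:-1, f:0; rest ⊤}
  B4:   IN={d:1, e:-1, f:0; rest ⊤}   OUT={d:1, e:-1, f:0; rest ⊤}
  B5:   IN={d:1, e:-1, f:0; rest ⊤}   OUT={d:1, e:-1, f:0; rest ⊤}
  B6:   IN={d:1, e:-1, f:0; rest ⊤}   OUT={d:1, e:-1, f:0; rest ⊤}
  B7:   IN={f:0; rest ⊤}   OUT={d:0, f:0; rest ⊤}
  B8:   IN={d:0, f:0; rest ⊤}   OUT={b:-3, d:0, e:-2, f:0; rest ⊤}

Merge at B6: IN[B6] = OUT[B5] = {a: ⊤, b: ⊤, c: ⊤, d: 1, e: -1, f: 0}
Applying B6's transfer function to that IN value gives OUT[B6] (row B6 above).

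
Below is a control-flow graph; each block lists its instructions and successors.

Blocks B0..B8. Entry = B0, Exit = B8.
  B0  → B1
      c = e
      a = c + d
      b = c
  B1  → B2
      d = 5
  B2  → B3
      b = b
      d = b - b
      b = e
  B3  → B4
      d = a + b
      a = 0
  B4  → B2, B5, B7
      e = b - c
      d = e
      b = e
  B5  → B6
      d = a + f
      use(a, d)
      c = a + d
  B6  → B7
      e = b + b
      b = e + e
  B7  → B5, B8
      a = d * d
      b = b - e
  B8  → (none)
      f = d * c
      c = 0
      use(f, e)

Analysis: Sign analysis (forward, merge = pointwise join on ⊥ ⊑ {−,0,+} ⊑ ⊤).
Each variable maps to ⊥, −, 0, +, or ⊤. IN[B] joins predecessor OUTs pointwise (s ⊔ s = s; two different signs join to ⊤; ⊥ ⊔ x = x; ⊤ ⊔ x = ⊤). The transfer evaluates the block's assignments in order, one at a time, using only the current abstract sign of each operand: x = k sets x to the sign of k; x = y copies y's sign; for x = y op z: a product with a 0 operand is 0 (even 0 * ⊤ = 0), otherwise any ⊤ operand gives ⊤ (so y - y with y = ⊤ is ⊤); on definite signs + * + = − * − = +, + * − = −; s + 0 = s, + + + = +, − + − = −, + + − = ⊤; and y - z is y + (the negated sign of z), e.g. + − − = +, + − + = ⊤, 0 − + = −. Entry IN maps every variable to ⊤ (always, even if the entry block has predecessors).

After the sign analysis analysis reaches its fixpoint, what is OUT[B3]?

Answer: {a: 0, b: ⊤, c: ⊤, d: ⊤, e: ⊤, f: ⊤}

Derivation:
Per-block solution:
  B0:  IN=(all ⊤)  OUT=(all ⊤)
  B1:  IN=(all ⊤)  OUT={d:+; rest ⊤}
  B2:  IN=(all ⊤)  OUT=(all ⊤)
  B3:  IN=(all ⊤)  OUT={a:0; rest ⊤}
  B4:  IN={a:0; rest ⊤}  OUT={a:0; rest ⊤}
  B5:  IN=(all ⊤)  OUT=(all ⊤)
  B6:  IN=(all ⊤)  OUT=(all ⊤)
  B7:  IN=(all ⊤)  OUT=(all ⊤)
  B8:  IN=(all ⊤)  OUT={c:0; rest ⊤}

Merge at B3: IN[B3] = OUT[B2] = {a: ⊤, b: ⊤, c: ⊤, d: ⊤, e: ⊤, f: ⊤}
Applying B3's transfer function to that IN value gives OUT[B3] (row B3 above).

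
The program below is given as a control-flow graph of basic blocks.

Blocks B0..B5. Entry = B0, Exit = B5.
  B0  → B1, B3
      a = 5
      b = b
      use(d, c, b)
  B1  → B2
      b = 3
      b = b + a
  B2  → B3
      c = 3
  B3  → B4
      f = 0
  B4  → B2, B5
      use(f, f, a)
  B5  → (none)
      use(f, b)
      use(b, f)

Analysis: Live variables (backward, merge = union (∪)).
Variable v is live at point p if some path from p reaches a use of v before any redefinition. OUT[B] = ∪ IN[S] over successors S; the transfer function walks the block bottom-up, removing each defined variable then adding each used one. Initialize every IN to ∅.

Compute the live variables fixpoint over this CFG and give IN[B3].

Answer: {a, b}

Derivation:
Converged values:
  B0:  IN={b, c, d}  OUT={a, b}
  B1:  IN={a}  OUT={a, b}
  B2:  IN={a, b}  OUT={a, b}
  B3:  IN={a, b}  OUT={a, b, f}
  B4:  IN={a, b, f}  OUT={a, b, f}
  B5:  IN={b, f}  OUT={}

Merge at B3: OUT[B3] = IN[B4] = {a, b, f}
Applying B3's transfer function to that OUT value gives IN[B3] (row B3 above).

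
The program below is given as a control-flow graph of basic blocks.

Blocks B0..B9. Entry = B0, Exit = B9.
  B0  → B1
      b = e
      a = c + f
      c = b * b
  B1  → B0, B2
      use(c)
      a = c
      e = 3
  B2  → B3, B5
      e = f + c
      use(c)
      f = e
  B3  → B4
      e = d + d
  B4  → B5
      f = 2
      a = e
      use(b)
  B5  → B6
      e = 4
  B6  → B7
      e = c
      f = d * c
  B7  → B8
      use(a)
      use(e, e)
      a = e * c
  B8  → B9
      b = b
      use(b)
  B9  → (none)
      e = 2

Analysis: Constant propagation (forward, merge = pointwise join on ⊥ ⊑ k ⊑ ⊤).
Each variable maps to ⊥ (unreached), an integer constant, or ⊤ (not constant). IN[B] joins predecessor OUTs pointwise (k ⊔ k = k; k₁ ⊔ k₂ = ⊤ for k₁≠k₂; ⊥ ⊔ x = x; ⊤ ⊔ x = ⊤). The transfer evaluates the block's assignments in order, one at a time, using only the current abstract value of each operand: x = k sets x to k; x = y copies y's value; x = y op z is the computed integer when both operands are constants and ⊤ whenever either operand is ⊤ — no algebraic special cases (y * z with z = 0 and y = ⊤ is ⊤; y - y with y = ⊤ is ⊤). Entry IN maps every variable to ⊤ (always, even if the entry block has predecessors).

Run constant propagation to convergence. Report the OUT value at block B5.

Fixpoint table:
  B0: | IN=(all ⊤) | OUT=(all ⊤)
  B1: | IN=(all ⊤) | OUT={e:3; rest ⊤}
  B2: | IN={e:3; rest ⊤} | OUT=(all ⊤)
  B3: | IN=(all ⊤) | OUT=(all ⊤)
  B4: | IN=(all ⊤) | OUT={f:2; rest ⊤}
  B5: | IN=(all ⊤) | OUT={e:4; rest ⊤}
  B6: | IN={e:4; rest ⊤} | OUT=(all ⊤)
  B7: | IN=(all ⊤) | OUT=(all ⊤)
  B8: | IN=(all ⊤) | OUT=(all ⊤)
  B9: | IN=(all ⊤) | OUT={e:2; rest ⊤}

Merge at B5: IN[B5] = OUT[B2] ⊔ OUT[B4] = {a: ⊤, b: ⊤, c: ⊤, d: ⊤, e: ⊤, f: ⊤}
Applying B5's transfer function to that IN value gives OUT[B5] (row B5 above).

Answer: {a: ⊤, b: ⊤, c: ⊤, d: ⊤, e: 4, f: ⊤}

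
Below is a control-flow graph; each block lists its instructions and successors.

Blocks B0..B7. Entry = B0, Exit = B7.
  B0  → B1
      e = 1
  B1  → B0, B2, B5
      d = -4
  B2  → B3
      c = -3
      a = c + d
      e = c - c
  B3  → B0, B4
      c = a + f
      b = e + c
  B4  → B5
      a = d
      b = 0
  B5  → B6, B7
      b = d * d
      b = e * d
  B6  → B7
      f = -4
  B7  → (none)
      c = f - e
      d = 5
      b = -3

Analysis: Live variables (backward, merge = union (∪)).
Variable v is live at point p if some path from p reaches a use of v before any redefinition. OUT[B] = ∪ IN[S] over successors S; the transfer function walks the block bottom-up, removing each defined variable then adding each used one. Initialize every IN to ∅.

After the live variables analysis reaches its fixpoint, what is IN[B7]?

Answer: {e, f}

Trace:
Per-block solution:
  B0:  IN={f}  OUT={e, f}
  B1:  IN={e, f}  OUT={d, e, f}
  B2:  IN={d, f}  OUT={a, d, e, f}
  B3:  IN={a, d, e, f}  OUT={d, e, f}
  B4:  IN={d, e, f}  OUT={d, e, f}
  B5:  IN={d, e, f}  OUT={e, f}
  B6:  IN={e}  OUT={e, f}
  B7:  IN={e, f}  OUT={}

B7 is the boundary node: OUT[B7] = {}
Applying B7's transfer function to that OUT value gives IN[B7] (row B7 above).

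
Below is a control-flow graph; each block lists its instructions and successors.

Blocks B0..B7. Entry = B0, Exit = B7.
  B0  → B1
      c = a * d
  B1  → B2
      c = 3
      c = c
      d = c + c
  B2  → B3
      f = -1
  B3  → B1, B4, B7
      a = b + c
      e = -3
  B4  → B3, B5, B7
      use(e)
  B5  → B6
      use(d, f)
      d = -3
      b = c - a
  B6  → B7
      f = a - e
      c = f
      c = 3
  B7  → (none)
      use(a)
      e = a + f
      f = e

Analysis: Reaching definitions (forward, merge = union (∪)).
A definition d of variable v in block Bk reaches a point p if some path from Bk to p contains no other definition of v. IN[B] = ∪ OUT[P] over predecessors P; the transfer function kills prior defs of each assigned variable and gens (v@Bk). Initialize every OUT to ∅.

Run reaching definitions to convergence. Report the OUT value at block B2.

Answer: {a@B3, c@B1, d@B1, e@B3, f@B2}

Working:
Per-block solution:
  B0: | IN={} | OUT={c@B0}
  B1: | IN={a@B3, c@B0, c@B1, d@B1, e@B3, f@B2} | OUT={a@B3, c@B1, d@B1, e@B3, f@B2}
  B2: | IN={a@B3, c@B1, d@B1, e@B3, f@B2} | OUT={a@B3, c@B1, d@B1, e@B3, f@B2}
  B3: | IN={a@B3, c@B1, d@B1, e@B3, f@B2} | OUT={a@B3, c@B1, d@B1, e@B3, f@B2}
  B4: | IN={a@B3, c@B1, d@B1, e@B3, f@B2} | OUT={a@B3, c@B1, d@B1, e@B3, f@B2}
  B5: | IN={a@B3, c@B1, d@B1, e@B3, f@B2} | OUT={a@B3, b@B5, c@B1, d@B5, e@B3, f@B2}
  B6: | IN={a@B3, b@B5, c@B1, d@B5, e@B3, f@B2} | OUT={a@B3, b@B5, c@B6, d@B5, e@B3, f@B6}
  B7: | IN={a@B3, b@B5, c@B1, c@B6, d@B1, d@B5, e@B3, f@B2, f@B6} | OUT={a@B3, b@B5, c@B1, c@B6, d@B1, d@B5, e@B7, f@B7}

Merge at B2: IN[B2] = OUT[B1] = {a@B3, c@B1, d@B1, e@B3, f@B2}
Applying B2's transfer function to that IN value gives OUT[B2] (row B2 above).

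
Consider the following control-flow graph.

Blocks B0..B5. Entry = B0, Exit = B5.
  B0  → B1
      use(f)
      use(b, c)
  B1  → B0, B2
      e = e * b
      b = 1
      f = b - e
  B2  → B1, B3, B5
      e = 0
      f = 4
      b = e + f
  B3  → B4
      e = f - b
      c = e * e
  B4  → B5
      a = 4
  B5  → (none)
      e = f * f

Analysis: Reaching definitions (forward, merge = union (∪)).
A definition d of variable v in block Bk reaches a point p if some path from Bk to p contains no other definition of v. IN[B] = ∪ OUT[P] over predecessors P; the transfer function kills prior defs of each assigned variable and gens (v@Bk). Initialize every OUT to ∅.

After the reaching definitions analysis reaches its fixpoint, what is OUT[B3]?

Per-block solution:
  B0:  IN={b@B1, e@B1, f@B1}  OUT={b@B1, e@B1, f@B1}
  B1:  IN={b@B1, b@B2, e@B1, e@B2, f@B1, f@B2}  OUT={b@B1, e@B1, f@B1}
  B2:  IN={b@B1, e@B1, f@B1}  OUT={b@B2, e@B2, f@B2}
  B3:  IN={b@B2, e@B2, f@B2}  OUT={b@B2, c@B3, e@B3, f@B2}
  B4:  IN={b@B2, c@B3, e@B3, f@B2}  OUT={a@B4, b@B2, c@B3, e@B3, f@B2}
  B5:  IN={a@B4, b@B2, c@B3, e@B2, e@B3, f@B2}  OUT={a@B4, b@B2, c@B3, e@B5, f@B2}

Merge at B3: IN[B3] = OUT[B2] = {b@B2, e@B2, f@B2}
Applying B3's transfer function to that IN value gives OUT[B3] (row B3 above).

Answer: {b@B2, c@B3, e@B3, f@B2}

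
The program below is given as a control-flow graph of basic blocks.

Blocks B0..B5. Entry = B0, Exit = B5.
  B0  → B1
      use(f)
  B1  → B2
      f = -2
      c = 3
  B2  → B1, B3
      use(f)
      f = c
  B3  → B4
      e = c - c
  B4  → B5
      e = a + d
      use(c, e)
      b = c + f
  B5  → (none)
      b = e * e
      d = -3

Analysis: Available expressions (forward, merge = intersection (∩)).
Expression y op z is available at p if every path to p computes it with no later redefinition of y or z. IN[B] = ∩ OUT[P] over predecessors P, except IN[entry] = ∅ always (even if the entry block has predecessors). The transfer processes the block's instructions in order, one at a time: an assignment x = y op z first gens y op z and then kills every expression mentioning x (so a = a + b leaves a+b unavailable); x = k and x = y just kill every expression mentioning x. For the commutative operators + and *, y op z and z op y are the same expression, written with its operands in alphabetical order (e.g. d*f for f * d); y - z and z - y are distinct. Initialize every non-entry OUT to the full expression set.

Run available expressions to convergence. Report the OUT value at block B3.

Answer: {c-c}

Derivation:
Converged values:
  B0:  IN={}  OUT={}
  B1:  IN={}  OUT={}
  B2:  IN={}  OUT={}
  B3:  IN={}  OUT={c-c}
  B4:  IN={c-c}  OUT={a+d, c+f, c-c}
  B5:  IN={a+d, c+f, c-c}  OUT={c+f, c-c, e*e}

Merge at B3: IN[B3] = OUT[B2] = {}
Applying B3's transfer function to that IN value gives OUT[B3] (row B3 above).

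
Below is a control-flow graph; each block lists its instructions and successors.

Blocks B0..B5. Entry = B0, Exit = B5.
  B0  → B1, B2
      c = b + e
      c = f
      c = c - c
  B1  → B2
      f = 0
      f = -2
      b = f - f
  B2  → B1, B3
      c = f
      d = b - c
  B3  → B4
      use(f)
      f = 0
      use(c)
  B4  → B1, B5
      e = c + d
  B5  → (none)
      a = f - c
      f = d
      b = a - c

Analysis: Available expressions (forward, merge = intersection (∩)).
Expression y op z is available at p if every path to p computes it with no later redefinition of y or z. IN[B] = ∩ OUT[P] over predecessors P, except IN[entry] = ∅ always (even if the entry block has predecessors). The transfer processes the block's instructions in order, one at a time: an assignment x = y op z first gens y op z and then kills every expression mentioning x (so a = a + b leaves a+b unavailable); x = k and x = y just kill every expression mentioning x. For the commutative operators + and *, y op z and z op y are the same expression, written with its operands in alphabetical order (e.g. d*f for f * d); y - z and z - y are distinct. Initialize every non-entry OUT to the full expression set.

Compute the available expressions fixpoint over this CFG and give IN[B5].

Fixpoint table:
  B0:  IN={}  OUT={b+e}
  B1:  IN={}  OUT={f-f}
  B2:  IN={}  OUT={b-c}
  B3:  IN={b-c}  OUT={b-c}
  B4:  IN={b-c}  OUT={b-c, c+d}
  B5:  IN={b-c, c+d}  OUT={a-c, c+d}

Merge at B5: IN[B5] = OUT[B4] = {b-c, c+d}

Answer: {b-c, c+d}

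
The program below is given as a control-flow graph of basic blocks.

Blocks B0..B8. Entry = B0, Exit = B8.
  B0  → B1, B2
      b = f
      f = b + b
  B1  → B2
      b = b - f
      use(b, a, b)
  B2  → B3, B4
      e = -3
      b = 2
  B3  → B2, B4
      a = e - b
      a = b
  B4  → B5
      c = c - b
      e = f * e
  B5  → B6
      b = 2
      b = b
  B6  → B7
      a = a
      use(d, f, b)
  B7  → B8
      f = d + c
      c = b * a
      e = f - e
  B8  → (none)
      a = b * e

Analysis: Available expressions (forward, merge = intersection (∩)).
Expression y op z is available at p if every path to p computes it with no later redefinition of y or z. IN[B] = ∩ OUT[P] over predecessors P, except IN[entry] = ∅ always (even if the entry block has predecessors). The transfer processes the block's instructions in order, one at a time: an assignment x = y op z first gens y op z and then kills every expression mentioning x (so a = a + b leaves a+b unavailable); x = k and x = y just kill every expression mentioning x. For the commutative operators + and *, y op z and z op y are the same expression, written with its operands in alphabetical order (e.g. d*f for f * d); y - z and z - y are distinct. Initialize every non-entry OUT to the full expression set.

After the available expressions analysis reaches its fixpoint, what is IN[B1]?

Answer: {b+b}

Trace:
Converged values:
  B0:  IN={}  OUT={b+b}
  B1:  IN={b+b}  OUT={}
  B2:  IN={}  OUT={}
  B3:  IN={}  OUT={e-b}
  B4:  IN={}  OUT={}
  B5:  IN={}  OUT={}
  B6:  IN={}  OUT={}
  B7:  IN={}  OUT={a*b}
  B8:  IN={a*b}  OUT={b*e}

Merge at B1: IN[B1] = OUT[B0] = {b+b}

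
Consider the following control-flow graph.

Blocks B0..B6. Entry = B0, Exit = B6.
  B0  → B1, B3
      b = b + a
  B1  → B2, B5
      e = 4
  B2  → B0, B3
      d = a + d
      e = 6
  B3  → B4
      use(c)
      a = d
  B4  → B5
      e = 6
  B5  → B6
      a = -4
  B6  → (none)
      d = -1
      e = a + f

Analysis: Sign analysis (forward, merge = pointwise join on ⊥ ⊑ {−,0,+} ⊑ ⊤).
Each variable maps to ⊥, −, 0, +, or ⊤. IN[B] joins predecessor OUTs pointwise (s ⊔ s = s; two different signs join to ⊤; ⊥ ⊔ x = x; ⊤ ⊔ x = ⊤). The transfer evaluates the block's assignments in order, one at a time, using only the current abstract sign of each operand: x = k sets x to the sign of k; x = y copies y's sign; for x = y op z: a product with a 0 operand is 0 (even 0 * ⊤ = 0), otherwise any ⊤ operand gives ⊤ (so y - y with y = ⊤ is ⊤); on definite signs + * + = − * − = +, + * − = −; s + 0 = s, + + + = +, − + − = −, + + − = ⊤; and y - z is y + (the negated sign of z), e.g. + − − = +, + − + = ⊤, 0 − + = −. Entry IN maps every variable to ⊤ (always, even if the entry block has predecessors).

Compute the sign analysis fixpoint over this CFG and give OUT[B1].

Converged values:
  B0:   IN=(all ⊤)   OUT=(all ⊤)
  B1:   IN=(all ⊤)   OUT={e:+; rest ⊤}
  B2:   IN={e:+; rest ⊤}   OUT={e:+; rest ⊤}
  B3:   IN=(all ⊤)   OUT=(all ⊤)
  B4:   IN=(all ⊤)   OUT={e:+; rest ⊤}
  B5:   IN={e:+; rest ⊤}   OUT={a:-, e:+; rest ⊤}
  B6:   IN={a:-, e:+; rest ⊤}   OUT={a:-, d:-; rest ⊤}

Merge at B1: IN[B1] = OUT[B0] = {a: ⊤, b: ⊤, c: ⊤, d: ⊤, e: ⊤, f: ⊤}
Applying B1's transfer function to that IN value gives OUT[B1] (row B1 above).

Answer: {a: ⊤, b: ⊤, c: ⊤, d: ⊤, e: +, f: ⊤}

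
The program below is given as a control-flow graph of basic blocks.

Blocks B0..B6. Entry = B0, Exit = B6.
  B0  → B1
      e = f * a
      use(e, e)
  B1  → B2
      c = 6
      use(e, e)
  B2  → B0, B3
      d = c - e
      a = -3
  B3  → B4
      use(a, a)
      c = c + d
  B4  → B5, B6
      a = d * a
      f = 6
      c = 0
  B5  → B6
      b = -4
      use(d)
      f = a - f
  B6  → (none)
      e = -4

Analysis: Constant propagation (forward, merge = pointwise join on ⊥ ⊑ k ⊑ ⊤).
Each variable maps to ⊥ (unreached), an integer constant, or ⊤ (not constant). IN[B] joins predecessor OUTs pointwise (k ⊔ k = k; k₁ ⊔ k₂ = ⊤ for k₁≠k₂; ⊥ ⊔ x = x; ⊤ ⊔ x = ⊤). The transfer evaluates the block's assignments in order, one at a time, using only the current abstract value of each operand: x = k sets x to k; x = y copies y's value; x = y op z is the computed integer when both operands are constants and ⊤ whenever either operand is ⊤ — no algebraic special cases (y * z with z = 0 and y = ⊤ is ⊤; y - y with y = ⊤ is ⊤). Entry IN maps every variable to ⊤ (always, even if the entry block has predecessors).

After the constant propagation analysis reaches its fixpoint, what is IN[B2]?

Answer: {a: ⊤, b: ⊤, c: 6, d: ⊤, e: ⊤, f: ⊤}

Derivation:
Converged values:
  B0:   IN=(all ⊤)   OUT=(all ⊤)
  B1:   IN=(all ⊤)   OUT={c:6; rest ⊤}
  B2:   IN={c:6; rest ⊤}   OUT={a:-3, c:6; rest ⊤}
  B3:   IN={a:-3, c:6; rest ⊤}   OUT={a:-3; rest ⊤}
  B4:   IN={a:-3; rest ⊤}   OUT={c:0, f:6; rest ⊤}
  B5:   IN={c:0, f:6; rest ⊤}   OUT={b:-4, c:0; rest ⊤}
  B6:   IN={c:0; rest ⊤}   OUT={c:0, e:-4; rest ⊤}

Merge at B2: IN[B2] = OUT[B1] = {a: ⊤, b: ⊤, c: 6, d: ⊤, e: ⊤, f: ⊤}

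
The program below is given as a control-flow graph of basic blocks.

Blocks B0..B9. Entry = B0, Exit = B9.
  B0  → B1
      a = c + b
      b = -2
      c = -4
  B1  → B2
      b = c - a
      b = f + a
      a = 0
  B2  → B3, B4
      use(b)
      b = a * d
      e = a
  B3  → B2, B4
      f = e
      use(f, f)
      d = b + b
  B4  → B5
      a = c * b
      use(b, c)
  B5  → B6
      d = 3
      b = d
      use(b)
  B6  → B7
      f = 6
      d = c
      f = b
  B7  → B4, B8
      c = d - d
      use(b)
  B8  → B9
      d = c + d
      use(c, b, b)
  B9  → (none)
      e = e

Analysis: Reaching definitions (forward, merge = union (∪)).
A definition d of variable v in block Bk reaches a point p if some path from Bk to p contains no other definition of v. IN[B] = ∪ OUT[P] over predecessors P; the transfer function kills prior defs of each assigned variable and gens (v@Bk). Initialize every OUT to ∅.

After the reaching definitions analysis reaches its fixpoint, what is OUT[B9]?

Fixpoint table:
  B0:   IN={}   OUT={a@B0, b@B0, c@B0}
  B1:   IN={a@B0, b@B0, c@B0}   OUT={a@B1, b@B1, c@B0}
  B2:   IN={a@B1, b@B1, b@B2, c@B0, d@B3, e@B2, f@B3}   OUT={a@B1, b@B2, c@B0, d@B3, e@B2, f@B3}
  B3:   IN={a@B1, b@B2, c@B0, d@B3, e@B2, f@B3}   OUT={a@B1, b@B2, c@B0, d@B3, e@B2, f@B3}
  B4:   IN={a@B1, a@B4, b@B2, b@B5, c@B0, c@B7, d@B3, d@B6, e@B2, f@B3, f@B6}   OUT={a@B4, b@B2, b@B5, c@B0, c@B7, d@B3, d@B6, e@B2, f@B3, f@B6}
  B5:   IN={a@B4, b@B2, b@B5, c@B0, c@B7, d@B3, d@B6, e@B2, f@B3, f@B6}   OUT={a@B4, b@B5, c@B0, c@B7, d@B5, e@B2, f@B3, f@B6}
  B6:   IN={a@B4, b@B5, c@B0, c@B7, d@B5, e@B2, f@B3, f@B6}   OUT={a@B4, b@B5, c@B0, c@B7, d@B6, e@B2, f@B6}
  B7:   IN={a@B4, b@B5, c@B0, c@B7, d@B6, e@B2, f@B6}   OUT={a@B4, b@B5, c@B7, d@B6, e@B2, f@B6}
  B8:   IN={a@B4, b@B5, c@B7, d@B6, e@B2, f@B6}   OUT={a@B4, b@B5, c@B7, d@B8, e@B2, f@B6}
  B9:   IN={a@B4, b@B5, c@B7, d@B8, e@B2, f@B6}   OUT={a@B4, b@B5, c@B7, d@B8, e@B9, f@B6}

Merge at B9: IN[B9] = OUT[B8] = {a@B4, b@B5, c@B7, d@B8, e@B2, f@B6}
Applying B9's transfer function to that IN value gives OUT[B9] (row B9 above).

Answer: {a@B4, b@B5, c@B7, d@B8, e@B9, f@B6}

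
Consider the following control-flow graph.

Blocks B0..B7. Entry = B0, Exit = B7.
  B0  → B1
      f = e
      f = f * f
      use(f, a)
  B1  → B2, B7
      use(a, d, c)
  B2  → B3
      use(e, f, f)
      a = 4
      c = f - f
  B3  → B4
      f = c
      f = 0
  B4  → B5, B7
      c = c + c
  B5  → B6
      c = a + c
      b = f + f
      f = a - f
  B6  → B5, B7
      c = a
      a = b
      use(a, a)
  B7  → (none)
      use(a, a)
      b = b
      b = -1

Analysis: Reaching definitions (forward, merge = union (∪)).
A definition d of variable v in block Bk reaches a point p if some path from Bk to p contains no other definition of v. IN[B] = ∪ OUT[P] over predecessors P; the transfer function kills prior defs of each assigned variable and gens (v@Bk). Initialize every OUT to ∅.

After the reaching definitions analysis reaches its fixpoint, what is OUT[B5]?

Per-block solution:
  B0:  IN={}  OUT={f@B0}
  B1:  IN={f@B0}  OUT={f@B0}
  B2:  IN={f@B0}  OUT={a@B2, c@B2, f@B0}
  B3:  IN={a@B2, c@B2, f@B0}  OUT={a@B2, c@B2, f@B3}
  B4:  IN={a@B2, c@B2, f@B3}  OUT={a@B2, c@B4, f@B3}
  B5:  IN={a@B2, a@B6, b@B5, c@B4, c@B6, f@B3, f@B5}  OUT={a@B2, a@B6, b@B5, c@B5, f@B5}
  B6:  IN={a@B2, a@B6, b@B5, c@B5, f@B5}  OUT={a@B6, b@B5, c@B6, f@B5}
  B7:  IN={a@B2, a@B6, b@B5, c@B4, c@B6, f@B0, f@B3, f@B5}  OUT={a@B2, a@B6, b@B7, c@B4, c@B6, f@B0, f@B3, f@B5}

Merge at B5: IN[B5] = OUT[B4] ⊔ OUT[B6] = {a@B2, a@B6, b@B5, c@B4, c@B6, f@B3, f@B5}
Applying B5's transfer function to that IN value gives OUT[B5] (row B5 above).

Answer: {a@B2, a@B6, b@B5, c@B5, f@B5}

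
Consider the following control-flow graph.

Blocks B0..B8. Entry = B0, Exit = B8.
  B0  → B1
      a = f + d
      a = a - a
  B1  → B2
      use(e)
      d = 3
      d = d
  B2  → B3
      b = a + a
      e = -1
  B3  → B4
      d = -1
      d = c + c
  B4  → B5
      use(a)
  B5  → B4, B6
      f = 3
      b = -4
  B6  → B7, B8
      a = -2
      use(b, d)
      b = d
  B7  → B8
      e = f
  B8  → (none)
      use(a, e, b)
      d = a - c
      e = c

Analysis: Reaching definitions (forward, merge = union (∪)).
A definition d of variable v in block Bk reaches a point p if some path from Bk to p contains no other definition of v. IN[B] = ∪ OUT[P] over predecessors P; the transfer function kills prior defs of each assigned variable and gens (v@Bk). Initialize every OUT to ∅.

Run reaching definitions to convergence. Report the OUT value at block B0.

Per-block solution:
  B0: | IN={} | OUT={a@B0}
  B1: | IN={a@B0} | OUT={a@B0, d@B1}
  B2: | IN={a@B0, d@B1} | OUT={a@B0, b@B2, d@B1, e@B2}
  B3: | IN={a@B0, b@B2, d@B1, e@B2} | OUT={a@B0, b@B2, d@B3, e@B2}
  B4: | IN={a@B0, b@B2, b@B5, d@B3, e@B2, f@B5} | OUT={a@B0, b@B2, b@B5, d@B3, e@B2, f@B5}
  B5: | IN={a@B0, b@B2, b@B5, d@B3, e@B2, f@B5} | OUT={a@B0, b@B5, d@B3, e@B2, f@B5}
  B6: | IN={a@B0, b@B5, d@B3, e@B2, f@B5} | OUT={a@B6, b@B6, d@B3, e@B2, f@B5}
  B7: | IN={a@B6, b@B6, d@B3, e@B2, f@B5} | OUT={a@B6, b@B6, d@B3, e@B7, f@B5}
  B8: | IN={a@B6, b@B6, d@B3, e@B2, e@B7, f@B5} | OUT={a@B6, b@B6, d@B8, e@B8, f@B5}

B0 is the boundary node: IN[B0] = {}
Applying B0's transfer function to that IN value gives OUT[B0] (row B0 above).

Answer: {a@B0}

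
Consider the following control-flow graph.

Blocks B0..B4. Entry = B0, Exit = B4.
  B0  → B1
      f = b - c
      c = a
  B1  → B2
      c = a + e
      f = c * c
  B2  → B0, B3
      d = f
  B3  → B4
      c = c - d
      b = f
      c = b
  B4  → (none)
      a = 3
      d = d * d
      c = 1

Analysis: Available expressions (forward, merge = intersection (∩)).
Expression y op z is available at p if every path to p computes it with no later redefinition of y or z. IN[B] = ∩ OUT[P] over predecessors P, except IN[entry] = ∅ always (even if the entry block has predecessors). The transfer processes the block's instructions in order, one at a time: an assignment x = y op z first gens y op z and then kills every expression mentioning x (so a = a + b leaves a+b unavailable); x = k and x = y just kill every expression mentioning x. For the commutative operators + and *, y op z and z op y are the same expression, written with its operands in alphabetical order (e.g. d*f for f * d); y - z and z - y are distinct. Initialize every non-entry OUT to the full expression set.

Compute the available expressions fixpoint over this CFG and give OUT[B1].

Per-block solution:
  B0:  IN={}  OUT={}
  B1:  IN={}  OUT={a+e, c*c}
  B2:  IN={a+e, c*c}  OUT={a+e, c*c}
  B3:  IN={a+e, c*c}  OUT={a+e}
  B4:  IN={a+e}  OUT={}

Merge at B1: IN[B1] = OUT[B0] = {}
Applying B1's transfer function to that IN value gives OUT[B1] (row B1 above).

Answer: {a+e, c*c}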